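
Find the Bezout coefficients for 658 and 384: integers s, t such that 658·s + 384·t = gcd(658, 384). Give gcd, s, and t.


Euclidean algorithm on (658, 384) — divide until remainder is 0:
  658 = 1 · 384 + 274
  384 = 1 · 274 + 110
  274 = 2 · 110 + 54
  110 = 2 · 54 + 2
  54 = 27 · 2 + 0
gcd(658, 384) = 2.
Track Bezout coefficients alongside the remainders: start with r₀ = 658 = a·1 + b·0 (s = 1, t = 0) and r₁ = 384 = a·0 + b·1 (s = 0, t = 1); each new remainder r_{k+1} = r_{k-1} − q_k·r_k inherits s_{k+1} = s_{k-1} − q_k·s_k, t_{k+1} = t_{k-1} − q_k·t_k, so r_k = a·s_k + b·t_k at every step:
  q = 1: r = 274, s = 1 − 1·0 = 1, t = 0 − 1·1 = -1  (check: 658·1 + 384·(-1) = 274)
  q = 1: r = 110, s = 0 − 1·1 = -1, t = 1 − 1·(-1) = 2  (check: 658·(-1) + 384·2 = 110)
  q = 2: r = 54, s = 1 − 2·(-1) = 3, t = -1 − 2·2 = -5  (check: 658·3 + 384·(-5) = 54)
  q = 2: r = 2, s = -1 − 2·3 = -7, t = 2 − 2·(-5) = 12  (check: 658·(-7) + 384·12 = 2)
The row with r = 2 (the gcd) gives the Bezout coefficients s = -7, t = 12.
Result: 658 · (-7) + 384 · (12) = 2.

gcd(658, 384) = 2; s = -7, t = 12 (check: 658·(-7) + 384·12 = 2).


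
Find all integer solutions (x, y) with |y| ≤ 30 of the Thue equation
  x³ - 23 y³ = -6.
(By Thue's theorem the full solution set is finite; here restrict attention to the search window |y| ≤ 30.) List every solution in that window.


The equation is x³ - 23y³ = -6. For fixed y, x³ = 23·y³ − 6, so a solution requires the RHS to be a perfect cube.
Strategy: iterate y from -30 to 30, compute RHS = 23·y³ − 6, and check whether it is a (positive or negative) perfect cube.
Check small values of y:
  y = 0: RHS = -6 is not a perfect cube.
  y = 1: RHS = 17 is not a perfect cube.
  y = -1: RHS = -29 is not a perfect cube.
  y = 2: RHS = 178 is not a perfect cube.
  y = -2: RHS = -190 is not a perfect cube.
  y = 3: RHS = 615 is not a perfect cube.
  y = -3: RHS = -627 is not a perfect cube.
Continuing the search up to |y| = 30 finds no solutions either.
No (x, y) in the scanned range satisfies the equation.

No integer solutions with |y| ≤ 30.


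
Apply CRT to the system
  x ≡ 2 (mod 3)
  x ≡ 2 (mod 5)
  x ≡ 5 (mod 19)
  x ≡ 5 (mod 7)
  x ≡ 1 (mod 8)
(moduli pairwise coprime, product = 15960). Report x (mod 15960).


Product of moduli M = 3 · 5 · 19 · 7 · 8 = 15960.
Merge one congruence at a time:
  Start: x ≡ 2 (mod 3).
  Combine with x ≡ 2 (mod 5); new modulus lcm = 15.
    Write x = 2 + 3·t and substitute into x ≡ 2 (mod 5): 3·t ≡ 2 − 2 = 0 (mod 5).
    The inverse of 3 mod 5 is 2 (since 3·2 = 6 = 1·5 + 1), so t ≡ 2·0 = 0 ≡ 0 (mod 5).
    Then x = 2 + 3·0 = 2, valid modulo lcm(3, 5) = 15: x ≡ 2 (mod 15).
  Combine with x ≡ 5 (mod 19); new modulus lcm = 285.
    Write x = 2 + 15·t and substitute into x ≡ 5 (mod 19): 15·t ≡ 5 − 2 = 3 (mod 19).
    The inverse of 15 mod 19 is 14 (since 15·14 = 210 = 11·19 + 1), so t ≡ 14·3 = 42 ≡ 4 (mod 19).
    Then x = 2 + 15·4 = 62, valid modulo lcm(15, 19) = 285: x ≡ 62 (mod 285).
  Combine with x ≡ 5 (mod 7); new modulus lcm = 1995.
    Write x = 62 + 285·t and substitute into x ≡ 5 (mod 7): 285·t ≡ 5 − 62 = -57 (mod 7).
    Reduce coefficients mod 7: 5·t ≡ 6 (mod 7).
    The inverse of 5 mod 7 is 3 (since 5·3 = 15 = 2·7 + 1), so t ≡ 3·6 = 18 ≡ 4 (mod 7).
    Then x = 62 + 285·4 = 1202, valid modulo lcm(285, 7) = 1995: x ≡ 1202 (mod 1995).
  Combine with x ≡ 1 (mod 8); new modulus lcm = 15960.
    Write x = 1202 + 1995·t and substitute into x ≡ 1 (mod 8): 1995·t ≡ 1 − 1202 = -1201 (mod 8).
    Reduce coefficients mod 8: 3·t ≡ 7 (mod 8).
    The inverse of 3 mod 8 is 3 (since 3·3 = 9 = 1·8 + 1), so t ≡ 3·7 = 21 ≡ 5 (mod 8).
    Then x = 1202 + 1995·5 = 11177, valid modulo lcm(1995, 8) = 15960: x ≡ 11177 (mod 15960).
Verify against each original: 11177 mod 3 = 2, 11177 mod 5 = 2, 11177 mod 19 = 5, 11177 mod 7 = 5, 11177 mod 8 = 1.

x ≡ 11177 (mod 15960).


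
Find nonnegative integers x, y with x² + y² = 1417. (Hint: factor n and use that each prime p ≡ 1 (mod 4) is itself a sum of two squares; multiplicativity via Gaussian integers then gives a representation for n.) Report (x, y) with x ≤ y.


Step 1: Factor n = 1417 = 13 · 109.
Step 2: Check the mod-4 condition on each prime factor: 13 ≡ 1 (mod 4), exponent 1; 109 ≡ 1 (mod 4), exponent 1.
All primes ≡ 3 (mod 4) appear to even exponent (or don't appear), so by the two-squares theorem n IS expressible as a sum of two squares.
Step 3: Build a representation. Here n = 13 · 109 is a product of primes ≡ 1 (mod 4). Each prime p ≡ 1 (mod 4) is itself a sum of two squares; find a² by testing p − a² for a perfect square:
  13: 13 − 1² = 12, 13 − 2² = 9 = 3² ⇒ 13 = 2² + 3².
  109: 109 − 1² = 108, 109 − 2² = 105, 109 − 3² = 100 = 10² ⇒ 109 = 3² + 10².
  Combine using the Brahmagupta–Fibonacci identity (a² + b²)(c² + d²) = (ac − bd)² + (ad + bc)² = (ac + bd)² + (ad − bc)²:
  13 · 109 = 1417: from (2² + 3²)(3² + 10²), take (2·3 − 3·10, 2·10 + 3·3) = (6 − 30, 20 + 9) = (-24, 29); dropping signs (only squares matter) gives (24, 29); check 24² + 29² = 576 + 841 = 1417 ✓.
Step 4: Order so x ≤ y and verify: 24² + 29² = 576 + 841 = 1417 = n. ✓

n = 1417 = 24² + 29² (one valid representation with x ≤ y).


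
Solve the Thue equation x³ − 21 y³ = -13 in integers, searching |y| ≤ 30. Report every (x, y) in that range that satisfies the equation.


The equation is x³ - 21y³ = -13. For fixed y, x³ = 21·y³ − 13, so a solution requires the RHS to be a perfect cube.
Strategy: iterate y from -30 to 30, compute RHS = 21·y³ − 13, and check whether it is a (positive or negative) perfect cube.
Check small values of y:
  y = 0: RHS = -13 is not a perfect cube.
  y = 1: RHS = 8 = (2)³ ⇒ x = 2 works.
  y = -1: RHS = -34 is not a perfect cube.
  y = 2: RHS = 155 is not a perfect cube.
  y = -2: RHS = -181 is not a perfect cube.
  y = 3: RHS = 554 is not a perfect cube.
  y = -3: RHS = -580 is not a perfect cube.
Continuing, at y = 4: RHS = 1331 = (11)³ ⇒ x = 11 works.
Searching the remaining y in |y| ≤ 30 finds no further solutions.
Collected solutions: (2, 1), (11, 4).

Solutions (with |y| ≤ 30): (2, 1), (11, 4).


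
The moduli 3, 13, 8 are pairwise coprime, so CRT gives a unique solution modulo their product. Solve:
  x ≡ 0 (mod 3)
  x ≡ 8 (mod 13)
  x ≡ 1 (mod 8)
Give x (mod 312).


Moduli 3, 13, 8 are pairwise coprime; by CRT there is a unique solution modulo M = 3 · 13 · 8 = 312.
Solve pairwise, accumulating the modulus:
  Start with x ≡ 0 (mod 3).
  Combine with x ≡ 8 (mod 13): since gcd(3, 13) = 1, we get a unique residue mod 39.
    Write x = 0 + 3·t and substitute into x ≡ 8 (mod 13): 3·t ≡ 8 − 0 = 8 (mod 13).
    The inverse of 3 mod 13 is 9 (since 3·9 = 27 = 2·13 + 1), so t ≡ 9·8 = 72 ≡ 7 (mod 13).
    Then x = 0 + 3·7 = 21, valid modulo lcm(3, 13) = 39: x ≡ 21 (mod 39).
  Combine with x ≡ 1 (mod 8): since gcd(39, 8) = 1, we get a unique residue mod 312.
    Write x = 21 + 39·t and substitute into x ≡ 1 (mod 8): 39·t ≡ 1 − 21 = -20 (mod 8).
    Reduce coefficients mod 8: 7·t ≡ 4 (mod 8).
    The inverse of 7 mod 8 is 7 (since 7·7 = 49 = 6·8 + 1), so t ≡ 7·4 = 28 ≡ 4 (mod 8).
    Then x = 21 + 39·4 = 177, valid modulo lcm(39, 8) = 312: x ≡ 177 (mod 312).
Verify: 177 mod 3 = 0 ✓, 177 mod 13 = 8 ✓, 177 mod 8 = 1 ✓.

x ≡ 177 (mod 312).


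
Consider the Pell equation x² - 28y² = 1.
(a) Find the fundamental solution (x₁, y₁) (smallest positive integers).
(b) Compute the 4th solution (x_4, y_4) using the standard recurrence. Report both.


Step 1: Find the fundamental solution (x₁, y₁) of x² - 28y² = 1.
  Expand √28 as a continued fraction. a₀ = ⌊√28⌋ = 5; iterate m_{k+1} = d_k·a_k − m_k, d_{k+1} = (28 − m_{k+1}²)/d_k, a_{k+1} = ⌊(a₀ + m_{k+1})/d_{k+1}⌋ (starting m₀ = 0, d₀ = 1), with convergents p_k = a_k·p_{k-1} + p_{k-2}, q_k = a_k·q_{k-1} + q_{k-2} (p₋₁ = 1, q₋₁ = 0):
  k = 0: a₀ = 5; p₀/q₀ = 5/1; p₀² − 28·q₀² = 25 − 28 = -3.
  k = 1: m = 5, d = 3, a = ⌊(5 + 5)/3⌋ = 3; p/q = (3·5 + 1)/(3·1 + 0) = 16/3; p² − 28·q² = 256 − 252 = 4.
  k = 2: m = 4, d = 4, a = ⌊(5 + 4)/4⌋ = 2; p/q = (2·16 + 5)/(2·3 + 1) = 37/7; p² − 28·q² = 1369 − 1372 = -3.
  k = 3: m = 4, d = 3, a = ⌊(5 + 4)/3⌋ = 3; p/q = (3·37 + 16)/(3·7 + 3) = 127/24; p² − 28·q² = 16129 − 16128 = 1.
  The first convergent with p² − 28·q² = 1 gives the fundamental solution (x₁, y₁) = (127, 24).
Step 2: Apply the recurrence (x_{n+1}, y_{n+1}) = (x₁x_n + 28y₁y_n, x₁y_n + y₁x_n) repeatedly.
  From (x_1, y_1) = (127, 24): x_2 = 127·127 + 28·24·24 = 32257; y_2 = 127·24 + 24·127 = 6096.
  From (x_2, y_2) = (32257, 6096): x_3 = 127·32257 + 28·24·6096 = 8193151; y_3 = 127·6096 + 24·32257 = 1548360.
  From (x_3, y_3) = (8193151, 1548360): x_4 = 127·8193151 + 28·24·1548360 = 2081028097; y_4 = 127·1548360 + 24·8193151 = 393277344.
Step 3: Verify x_4² - 28·y_4² = 4330677940503441409 - 4330677940503441408 = 1 (should be 1). ✓

(x_1, y_1) = (127, 24); (x_4, y_4) = (2081028097, 393277344).


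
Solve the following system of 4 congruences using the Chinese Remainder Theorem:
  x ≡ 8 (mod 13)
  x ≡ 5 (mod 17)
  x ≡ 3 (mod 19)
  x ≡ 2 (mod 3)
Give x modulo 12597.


Product of moduli M = 13 · 17 · 19 · 3 = 12597.
Merge one congruence at a time:
  Start: x ≡ 8 (mod 13).
  Combine with x ≡ 5 (mod 17); new modulus lcm = 221.
    Write x = 8 + 13·t and substitute into x ≡ 5 (mod 17): 13·t ≡ 5 − 8 = -3 (mod 17).
    Reduce coefficients mod 17: 13·t ≡ 14 (mod 17).
    The inverse of 13 mod 17 is 4 (since 13·4 = 52 = 3·17 + 1), so t ≡ 4·14 = 56 ≡ 5 (mod 17).
    Then x = 8 + 13·5 = 73, valid modulo lcm(13, 17) = 221: x ≡ 73 (mod 221).
  Combine with x ≡ 3 (mod 19); new modulus lcm = 4199.
    Write x = 73 + 221·t and substitute into x ≡ 3 (mod 19): 221·t ≡ 3 − 73 = -70 (mod 19).
    Reduce coefficients mod 19: 12·t ≡ 6 (mod 19).
    The inverse of 12 mod 19 is 8 (since 12·8 = 96 = 5·19 + 1), so t ≡ 8·6 = 48 ≡ 10 (mod 19).
    Then x = 73 + 221·10 = 2283, valid modulo lcm(221, 19) = 4199: x ≡ 2283 (mod 4199).
  Combine with x ≡ 2 (mod 3); new modulus lcm = 12597.
    Write x = 2283 + 4199·t and substitute into x ≡ 2 (mod 3): 4199·t ≡ 2 − 2283 = -2281 (mod 3).
    Reduce coefficients mod 3: 2·t ≡ 2 (mod 3).
    The inverse of 2 mod 3 is 2 (since 2·2 = 4 = 1·3 + 1), so t ≡ 2·2 = 4 ≡ 1 (mod 3).
    Then x = 2283 + 4199·1 = 6482, valid modulo lcm(4199, 3) = 12597: x ≡ 6482 (mod 12597).
Verify against each original: 6482 mod 13 = 8, 6482 mod 17 = 5, 6482 mod 19 = 3, 6482 mod 3 = 2.

x ≡ 6482 (mod 12597).


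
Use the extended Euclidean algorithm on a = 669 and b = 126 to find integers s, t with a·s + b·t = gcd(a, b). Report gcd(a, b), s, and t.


Euclidean algorithm on (669, 126) — divide until remainder is 0:
  669 = 5 · 126 + 39
  126 = 3 · 39 + 9
  39 = 4 · 9 + 3
  9 = 3 · 3 + 0
gcd(669, 126) = 3.
Track Bezout coefficients alongside the remainders: start with r₀ = 669 = a·1 + b·0 (s = 1, t = 0) and r₁ = 126 = a·0 + b·1 (s = 0, t = 1); each new remainder r_{k+1} = r_{k-1} − q_k·r_k inherits s_{k+1} = s_{k-1} − q_k·s_k, t_{k+1} = t_{k-1} − q_k·t_k, so r_k = a·s_k + b·t_k at every step:
  q = 5: r = 39, s = 1 − 5·0 = 1, t = 0 − 5·1 = -5  (check: 669·1 + 126·(-5) = 39)
  q = 3: r = 9, s = 0 − 3·1 = -3, t = 1 − 3·(-5) = 16  (check: 669·(-3) + 126·16 = 9)
  q = 4: r = 3, s = 1 − 4·(-3) = 13, t = -5 − 4·16 = -69  (check: 669·13 + 126·(-69) = 3)
The row with r = 3 (the gcd) gives the Bezout coefficients s = 13, t = -69.
Result: 669 · (13) + 126 · (-69) = 3.

gcd(669, 126) = 3; s = 13, t = -69 (check: 669·13 + 126·(-69) = 3).


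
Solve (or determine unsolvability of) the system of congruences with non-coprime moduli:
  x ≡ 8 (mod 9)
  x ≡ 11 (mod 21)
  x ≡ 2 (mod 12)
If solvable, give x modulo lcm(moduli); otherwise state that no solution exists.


Moduli 9, 21, 12 are not pairwise coprime, so CRT works modulo lcm(m_i) when all pairwise compatibility conditions hold.
Pairwise compatibility: gcd(m_i, m_j) must divide a_i - a_j for every pair.
Merge one congruence at a time:
  Start: x ≡ 8 (mod 9).
  Combine with x ≡ 11 (mod 21): gcd(9, 21) = 3; 11 - 8 = 3, which IS divisible by 3, so compatible.
    Write x = 8 + 9·t and substitute into x ≡ 11 (mod 21): 9·t ≡ 11 − 8 = 3 (mod 21).
    Divide the congruence (and modulus) by g = 3: 3·t ≡ 1 (mod 7).
    The inverse of 3 mod 7 is 5 (since 3·5 = 15 = 2·7 + 1), so t ≡ 5·1 = 5 ≡ 5 (mod 7).
    Then x = 8 + 9·5 = 53, valid modulo lcm(9, 21) = 63: x ≡ 53 (mod 63).
  Combine with x ≡ 2 (mod 12): gcd(63, 12) = 3; 2 - 53 = -51, which IS divisible by 3, so compatible.
    Write x = 53 + 63·t and substitute into x ≡ 2 (mod 12): 63·t ≡ 2 − 53 = -51 (mod 12).
    Divide the congruence (and modulus) by g = 3: 21·t ≡ -17 (mod 4).
    Reduce coefficients mod 4: 1·t ≡ 3 (mod 4).
    So t ≡ 3 (mod 4).
    Then x = 53 + 63·3 = 242, valid modulo lcm(63, 12) = 252: x ≡ 242 (mod 252).
Verify: 242 mod 9 = 8, 242 mod 21 = 11, 242 mod 12 = 2.

x ≡ 242 (mod 252).


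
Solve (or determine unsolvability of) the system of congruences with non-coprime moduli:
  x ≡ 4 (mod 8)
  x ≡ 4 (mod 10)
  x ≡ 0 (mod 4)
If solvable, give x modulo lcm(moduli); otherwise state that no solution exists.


Moduli 8, 10, 4 are not pairwise coprime, so CRT works modulo lcm(m_i) when all pairwise compatibility conditions hold.
Pairwise compatibility: gcd(m_i, m_j) must divide a_i - a_j for every pair.
Merge one congruence at a time:
  Start: x ≡ 4 (mod 8).
  Combine with x ≡ 4 (mod 10): gcd(8, 10) = 2; 4 - 4 = 0, which IS divisible by 2, so compatible.
    Write x = 4 + 8·t and substitute into x ≡ 4 (mod 10): 8·t ≡ 4 − 4 = 0 (mod 10).
    Divide the congruence (and modulus) by g = 2: 4·t ≡ 0 (mod 5).
    The inverse of 4 mod 5 is 4 (since 4·4 = 16 = 3·5 + 1), so t ≡ 4·0 = 0 ≡ 0 (mod 5).
    Then x = 4 + 8·0 = 4, valid modulo lcm(8, 10) = 40: x ≡ 4 (mod 40).
  Combine with x ≡ 0 (mod 4): gcd(40, 4) = 4; 0 - 4 = -4, which IS divisible by 4, so compatible.
    Write x = 4 + 40·t and substitute into x ≡ 0 (mod 4): 40·t ≡ 0 − 4 = -4 (mod 4).
    Divide the congruence (and modulus) by g = 4: 10·t ≡ -1 (mod 1).
    Modulo 1 every t works; take t = 0.
    Then x = 4 + 40·0 = 4, valid modulo lcm(40, 4) = 40: x ≡ 4 (mod 40).
Verify: 4 mod 8 = 4, 4 mod 10 = 4, 4 mod 4 = 0.

x ≡ 4 (mod 40).


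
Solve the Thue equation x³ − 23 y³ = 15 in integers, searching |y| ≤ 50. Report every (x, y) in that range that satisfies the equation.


The equation is x³ - 23y³ = 15. For fixed y, x³ = 23·y³ + 15, so a solution requires the RHS to be a perfect cube.
Strategy: iterate y from -50 to 50, compute RHS = 23·y³ + 15, and check whether it is a (positive or negative) perfect cube.
Check small values of y:
  y = 0: RHS = 15 is not a perfect cube.
  y = 1: RHS = 38 is not a perfect cube.
  y = -1: RHS = -8 = (-2)³ ⇒ x = -2 works.
  y = 2: RHS = 199 is not a perfect cube.
  y = -2: RHS = -169 is not a perfect cube.
  y = 3: RHS = 636 is not a perfect cube.
  y = -3: RHS = -606 is not a perfect cube.
Continuing the search up to |y| = 50 finds no further solutions beyond those listed.
Collected solutions: (-2, -1).

Solutions (with |y| ≤ 50): (-2, -1).


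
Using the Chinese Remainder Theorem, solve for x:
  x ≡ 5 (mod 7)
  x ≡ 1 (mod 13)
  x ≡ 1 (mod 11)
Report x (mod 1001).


Moduli 7, 13, 11 are pairwise coprime; by CRT there is a unique solution modulo M = 7 · 13 · 11 = 1001.
Solve pairwise, accumulating the modulus:
  Start with x ≡ 5 (mod 7).
  Combine with x ≡ 1 (mod 13): since gcd(7, 13) = 1, we get a unique residue mod 91.
    Write x = 5 + 7·t and substitute into x ≡ 1 (mod 13): 7·t ≡ 1 − 5 = -4 (mod 13).
    Reduce coefficients mod 13: 7·t ≡ 9 (mod 13).
    The inverse of 7 mod 13 is 2 (since 7·2 = 14 = 1·13 + 1), so t ≡ 2·9 = 18 ≡ 5 (mod 13).
    Then x = 5 + 7·5 = 40, valid modulo lcm(7, 13) = 91: x ≡ 40 (mod 91).
  Combine with x ≡ 1 (mod 11): since gcd(91, 11) = 1, we get a unique residue mod 1001.
    Write x = 40 + 91·t and substitute into x ≡ 1 (mod 11): 91·t ≡ 1 − 40 = -39 (mod 11).
    Reduce coefficients mod 11: 3·t ≡ 5 (mod 11).
    The inverse of 3 mod 11 is 4 (since 3·4 = 12 = 1·11 + 1), so t ≡ 4·5 = 20 ≡ 9 (mod 11).
    Then x = 40 + 91·9 = 859, valid modulo lcm(91, 11) = 1001: x ≡ 859 (mod 1001).
Verify: 859 mod 7 = 5 ✓, 859 mod 13 = 1 ✓, 859 mod 11 = 1 ✓.

x ≡ 859 (mod 1001).


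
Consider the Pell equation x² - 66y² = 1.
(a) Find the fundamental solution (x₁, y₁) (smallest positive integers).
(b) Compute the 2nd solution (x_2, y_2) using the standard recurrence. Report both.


Step 1: Find the fundamental solution (x₁, y₁) of x² - 66y² = 1.
  Expand √66 as a continued fraction. a₀ = ⌊√66⌋ = 8; iterate m_{k+1} = d_k·a_k − m_k, d_{k+1} = (66 − m_{k+1}²)/d_k, a_{k+1} = ⌊(a₀ + m_{k+1})/d_{k+1}⌋ (starting m₀ = 0, d₀ = 1), with convergents p_k = a_k·p_{k-1} + p_{k-2}, q_k = a_k·q_{k-1} + q_{k-2} (p₋₁ = 1, q₋₁ = 0):
  k = 0: a₀ = 8; p₀/q₀ = 8/1; p₀² − 66·q₀² = 64 − 66 = -2.
  k = 1: m = 8, d = 2, a = ⌊(8 + 8)/2⌋ = 8; p/q = (8·8 + 1)/(8·1 + 0) = 65/8; p² − 66·q² = 4225 − 4224 = 1.
  The first convergent with p² − 66·q² = 1 gives the fundamental solution (x₁, y₁) = (65, 8).
Step 2: Apply the recurrence (x_{n+1}, y_{n+1}) = (x₁x_n + 66y₁y_n, x₁y_n + y₁x_n) repeatedly.
  From (x_1, y_1) = (65, 8): x_2 = 65·65 + 66·8·8 = 8449; y_2 = 65·8 + 8·65 = 1040.
Step 3: Verify x_2² - 66·y_2² = 71385601 - 71385600 = 1 (should be 1). ✓

(x_1, y_1) = (65, 8); (x_2, y_2) = (8449, 1040).


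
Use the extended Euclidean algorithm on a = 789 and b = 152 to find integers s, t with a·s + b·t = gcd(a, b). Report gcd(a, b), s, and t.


Euclidean algorithm on (789, 152) — divide until remainder is 0:
  789 = 5 · 152 + 29
  152 = 5 · 29 + 7
  29 = 4 · 7 + 1
  7 = 7 · 1 + 0
gcd(789, 152) = 1.
Track Bezout coefficients alongside the remainders: start with r₀ = 789 = a·1 + b·0 (s = 1, t = 0) and r₁ = 152 = a·0 + b·1 (s = 0, t = 1); each new remainder r_{k+1} = r_{k-1} − q_k·r_k inherits s_{k+1} = s_{k-1} − q_k·s_k, t_{k+1} = t_{k-1} − q_k·t_k, so r_k = a·s_k + b·t_k at every step:
  q = 5: r = 29, s = 1 − 5·0 = 1, t = 0 − 5·1 = -5  (check: 789·1 + 152·(-5) = 29)
  q = 5: r = 7, s = 0 − 5·1 = -5, t = 1 − 5·(-5) = 26  (check: 789·(-5) + 152·26 = 7)
  q = 4: r = 1, s = 1 − 4·(-5) = 21, t = -5 − 4·26 = -109  (check: 789·21 + 152·(-109) = 1)
The row with r = 1 (the gcd) gives the Bezout coefficients s = 21, t = -109.
Result: 789 · (21) + 152 · (-109) = 1.

gcd(789, 152) = 1; s = 21, t = -109 (check: 789·21 + 152·(-109) = 1).


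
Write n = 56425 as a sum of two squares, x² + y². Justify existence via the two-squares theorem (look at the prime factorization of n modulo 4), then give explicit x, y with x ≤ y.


Step 1: Factor n = 56425 = 5^2 · 37 · 61.
Step 2: Check the mod-4 condition on each prime factor: 5 ≡ 1 (mod 4), exponent 2; 37 ≡ 1 (mod 4), exponent 1; 61 ≡ 1 (mod 4), exponent 1.
All primes ≡ 3 (mod 4) appear to even exponent (or don't appear), so by the two-squares theorem n IS expressible as a sum of two squares.
Step 3: Build a representation. Group n = k² · m with k = 5 and m = 37 · 61 = 2257 (a product of primes ≡ 1 (mod 4)); a representation of m scales to one of n via (k·x)² + (k·y)² = k²(x² + y²). Each prime p ≡ 1 (mod 4) is itself a sum of two squares; find a² by testing p − a² for a perfect square:
  37: 37 − 1² = 36 = 6² ⇒ 37 = 1² + 6².
  61: 61 − 1² = 60, 61 − 2² = 57, 61 − 3² = 52, 61 − 4² = 45, 61 − 5² = 36 = 6² ⇒ 61 = 5² + 6².
  Combine using the Brahmagupta–Fibonacci identity (a² + b²)(c² + d²) = (ac − bd)² + (ad + bc)² = (ac + bd)² + (ad − bc)²:
  37 · 61 = 2257: from (1² + 6²)(5² + 6²), take (1·5 − 6·6, 1·6 + 6·5) = (5 − 36, 6 + 30) = (-31, 36); dropping signs (only squares matter) gives (31, 36); check 31² + 36² = 961 + 1296 = 2257 ✓.
  Scale by k = 5: (5·31, 5·36) = (155, 180).
Step 4: Order so x ≤ y and verify: 155² + 180² = 24025 + 32400 = 56425 = n. ✓

n = 56425 = 155² + 180² (one valid representation with x ≤ y).


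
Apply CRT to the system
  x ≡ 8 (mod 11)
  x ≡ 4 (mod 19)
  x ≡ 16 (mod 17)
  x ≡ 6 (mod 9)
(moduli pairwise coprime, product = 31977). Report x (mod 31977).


Product of moduli M = 11 · 19 · 17 · 9 = 31977.
Merge one congruence at a time:
  Start: x ≡ 8 (mod 11).
  Combine with x ≡ 4 (mod 19); new modulus lcm = 209.
    Write x = 8 + 11·t and substitute into x ≡ 4 (mod 19): 11·t ≡ 4 − 8 = -4 (mod 19).
    Reduce coefficients mod 19: 11·t ≡ 15 (mod 19).
    The inverse of 11 mod 19 is 7 (since 11·7 = 77 = 4·19 + 1), so t ≡ 7·15 = 105 ≡ 10 (mod 19).
    Then x = 8 + 11·10 = 118, valid modulo lcm(11, 19) = 209: x ≡ 118 (mod 209).
  Combine with x ≡ 16 (mod 17); new modulus lcm = 3553.
    Write x = 118 + 209·t and substitute into x ≡ 16 (mod 17): 209·t ≡ 16 − 118 = -102 (mod 17).
    Reduce coefficients mod 17: 5·t ≡ 0 (mod 17).
    The inverse of 5 mod 17 is 7 (since 5·7 = 35 = 2·17 + 1), so t ≡ 7·0 = 0 ≡ 0 (mod 17).
    Then x = 118 + 209·0 = 118, valid modulo lcm(209, 17) = 3553: x ≡ 118 (mod 3553).
  Combine with x ≡ 6 (mod 9); new modulus lcm = 31977.
    Write x = 118 + 3553·t and substitute into x ≡ 6 (mod 9): 3553·t ≡ 6 − 118 = -112 (mod 9).
    Reduce coefficients mod 9: 7·t ≡ 5 (mod 9).
    The inverse of 7 mod 9 is 4 (since 7·4 = 28 = 3·9 + 1), so t ≡ 4·5 = 20 ≡ 2 (mod 9).
    Then x = 118 + 3553·2 = 7224, valid modulo lcm(3553, 9) = 31977: x ≡ 7224 (mod 31977).
Verify against each original: 7224 mod 11 = 8, 7224 mod 19 = 4, 7224 mod 17 = 16, 7224 mod 9 = 6.

x ≡ 7224 (mod 31977).


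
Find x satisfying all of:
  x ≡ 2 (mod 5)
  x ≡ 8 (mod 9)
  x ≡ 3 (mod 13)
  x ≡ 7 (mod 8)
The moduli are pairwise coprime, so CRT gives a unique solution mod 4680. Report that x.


Product of moduli M = 5 · 9 · 13 · 8 = 4680.
Merge one congruence at a time:
  Start: x ≡ 2 (mod 5).
  Combine with x ≡ 8 (mod 9); new modulus lcm = 45.
    Write x = 2 + 5·t and substitute into x ≡ 8 (mod 9): 5·t ≡ 8 − 2 = 6 (mod 9).
    The inverse of 5 mod 9 is 2 (since 5·2 = 10 = 1·9 + 1), so t ≡ 2·6 = 12 ≡ 3 (mod 9).
    Then x = 2 + 5·3 = 17, valid modulo lcm(5, 9) = 45: x ≡ 17 (mod 45).
  Combine with x ≡ 3 (mod 13); new modulus lcm = 585.
    Write x = 17 + 45·t and substitute into x ≡ 3 (mod 13): 45·t ≡ 3 − 17 = -14 (mod 13).
    Reduce coefficients mod 13: 6·t ≡ 12 (mod 13).
    The inverse of 6 mod 13 is 11 (since 6·11 = 66 = 5·13 + 1), so t ≡ 11·12 = 132 ≡ 2 (mod 13).
    Then x = 17 + 45·2 = 107, valid modulo lcm(45, 13) = 585: x ≡ 107 (mod 585).
  Combine with x ≡ 7 (mod 8); new modulus lcm = 4680.
    Write x = 107 + 585·t and substitute into x ≡ 7 (mod 8): 585·t ≡ 7 − 107 = -100 (mod 8).
    Reduce coefficients mod 8: 1·t ≡ 4 (mod 8).
    So t ≡ 4 (mod 8).
    Then x = 107 + 585·4 = 2447, valid modulo lcm(585, 8) = 4680: x ≡ 2447 (mod 4680).
Verify against each original: 2447 mod 5 = 2, 2447 mod 9 = 8, 2447 mod 13 = 3, 2447 mod 8 = 7.

x ≡ 2447 (mod 4680).


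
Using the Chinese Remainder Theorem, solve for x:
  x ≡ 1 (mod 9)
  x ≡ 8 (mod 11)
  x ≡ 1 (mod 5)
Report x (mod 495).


Moduli 9, 11, 5 are pairwise coprime; by CRT there is a unique solution modulo M = 9 · 11 · 5 = 495.
Solve pairwise, accumulating the modulus:
  Start with x ≡ 1 (mod 9).
  Combine with x ≡ 8 (mod 11): since gcd(9, 11) = 1, we get a unique residue mod 99.
    Write x = 1 + 9·t and substitute into x ≡ 8 (mod 11): 9·t ≡ 8 − 1 = 7 (mod 11).
    The inverse of 9 mod 11 is 5 (since 9·5 = 45 = 4·11 + 1), so t ≡ 5·7 = 35 ≡ 2 (mod 11).
    Then x = 1 + 9·2 = 19, valid modulo lcm(9, 11) = 99: x ≡ 19 (mod 99).
  Combine with x ≡ 1 (mod 5): since gcd(99, 5) = 1, we get a unique residue mod 495.
    Write x = 19 + 99·t and substitute into x ≡ 1 (mod 5): 99·t ≡ 1 − 19 = -18 (mod 5).
    Reduce coefficients mod 5: 4·t ≡ 2 (mod 5).
    The inverse of 4 mod 5 is 4 (since 4·4 = 16 = 3·5 + 1), so t ≡ 4·2 = 8 ≡ 3 (mod 5).
    Then x = 19 + 99·3 = 316, valid modulo lcm(99, 5) = 495: x ≡ 316 (mod 495).
Verify: 316 mod 9 = 1 ✓, 316 mod 11 = 8 ✓, 316 mod 5 = 1 ✓.

x ≡ 316 (mod 495).


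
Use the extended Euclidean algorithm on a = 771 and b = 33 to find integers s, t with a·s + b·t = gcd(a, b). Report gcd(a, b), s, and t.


Euclidean algorithm on (771, 33) — divide until remainder is 0:
  771 = 23 · 33 + 12
  33 = 2 · 12 + 9
  12 = 1 · 9 + 3
  9 = 3 · 3 + 0
gcd(771, 33) = 3.
Track Bezout coefficients alongside the remainders: start with r₀ = 771 = a·1 + b·0 (s = 1, t = 0) and r₁ = 33 = a·0 + b·1 (s = 0, t = 1); each new remainder r_{k+1} = r_{k-1} − q_k·r_k inherits s_{k+1} = s_{k-1} − q_k·s_k, t_{k+1} = t_{k-1} − q_k·t_k, so r_k = a·s_k + b·t_k at every step:
  q = 23: r = 12, s = 1 − 23·0 = 1, t = 0 − 23·1 = -23  (check: 771·1 + 33·(-23) = 12)
  q = 2: r = 9, s = 0 − 2·1 = -2, t = 1 − 2·(-23) = 47  (check: 771·(-2) + 33·47 = 9)
  q = 1: r = 3, s = 1 − 1·(-2) = 3, t = -23 − 1·47 = -70  (check: 771·3 + 33·(-70) = 3)
The row with r = 3 (the gcd) gives the Bezout coefficients s = 3, t = -70.
Result: 771 · (3) + 33 · (-70) = 3.

gcd(771, 33) = 3; s = 3, t = -70 (check: 771·3 + 33·(-70) = 3).


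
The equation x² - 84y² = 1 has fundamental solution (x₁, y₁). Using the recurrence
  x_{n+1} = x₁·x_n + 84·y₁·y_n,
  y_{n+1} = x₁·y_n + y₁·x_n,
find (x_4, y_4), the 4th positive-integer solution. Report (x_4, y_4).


Step 1: Find the fundamental solution (x₁, y₁) of x² - 84y² = 1.
  Expand √84 as a continued fraction. a₀ = ⌊√84⌋ = 9; iterate m_{k+1} = d_k·a_k − m_k, d_{k+1} = (84 − m_{k+1}²)/d_k, a_{k+1} = ⌊(a₀ + m_{k+1})/d_{k+1}⌋ (starting m₀ = 0, d₀ = 1), with convergents p_k = a_k·p_{k-1} + p_{k-2}, q_k = a_k·q_{k-1} + q_{k-2} (p₋₁ = 1, q₋₁ = 0):
  k = 0: a₀ = 9; p₀/q₀ = 9/1; p₀² − 84·q₀² = 81 − 84 = -3.
  k = 1: m = 9, d = 3, a = ⌊(9 + 9)/3⌋ = 6; p/q = (6·9 + 1)/(6·1 + 0) = 55/6; p² − 84·q² = 3025 − 3024 = 1.
  The first convergent with p² − 84·q² = 1 gives the fundamental solution (x₁, y₁) = (55, 6).
Step 2: Apply the recurrence (x_{n+1}, y_{n+1}) = (x₁x_n + 84y₁y_n, x₁y_n + y₁x_n) repeatedly.
  From (x_1, y_1) = (55, 6): x_2 = 55·55 + 84·6·6 = 6049; y_2 = 55·6 + 6·55 = 660.
  From (x_2, y_2) = (6049, 660): x_3 = 55·6049 + 84·6·660 = 665335; y_3 = 55·660 + 6·6049 = 72594.
  From (x_3, y_3) = (665335, 72594): x_4 = 55·665335 + 84·6·72594 = 73180801; y_4 = 55·72594 + 6·665335 = 7984680.
Step 3: Verify x_4² - 84·y_4² = 5355429635001601 - 5355429635001600 = 1 (should be 1). ✓

(x_1, y_1) = (55, 6); (x_4, y_4) = (73180801, 7984680).


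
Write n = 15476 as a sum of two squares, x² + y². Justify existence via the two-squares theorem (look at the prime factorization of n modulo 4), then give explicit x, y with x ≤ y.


Step 1: Factor n = 15476 = 2^2 · 53 · 73.
Step 2: Check the mod-4 condition on each prime factor: 2 = 2 (special); 53 ≡ 1 (mod 4), exponent 1; 73 ≡ 1 (mod 4), exponent 1.
All primes ≡ 3 (mod 4) appear to even exponent (or don't appear), so by the two-squares theorem n IS expressible as a sum of two squares.
Step 3: Build a representation. Group n = k² · m with k = 2 and m = 53 · 73 = 3869 (a product of primes ≡ 1 (mod 4)); a representation of m scales to one of n via (k·x)² + (k·y)² = k²(x² + y²). Each prime p ≡ 1 (mod 4) is itself a sum of two squares; find a² by testing p − a² for a perfect square:
  53: 53 − 1² = 52, 53 − 2² = 49 = 7² ⇒ 53 = 2² + 7².
  73: 73 − 1² = 72, 73 − 2² = 69, 73 − 3² = 64 = 8² ⇒ 73 = 3² + 8².
  Combine using the Brahmagupta–Fibonacci identity (a² + b²)(c² + d²) = (ac − bd)² + (ad + bc)² = (ac + bd)² + (ad − bc)²:
  53 · 73 = 3869: from (2² + 7²)(3² + 8²), take (2·3 − 7·8, 2·8 + 7·3) = (6 − 56, 16 + 21) = (-50, 37); dropping signs (only squares matter) gives (50, 37); check 50² + 37² = 2500 + 1369 = 3869 ✓.
  Scale by k = 2: (2·50, 2·37) = (100, 74).
Step 4: Order so x ≤ y and verify: 74² + 100² = 5476 + 10000 = 15476 = n. ✓

n = 15476 = 74² + 100² (one valid representation with x ≤ y).


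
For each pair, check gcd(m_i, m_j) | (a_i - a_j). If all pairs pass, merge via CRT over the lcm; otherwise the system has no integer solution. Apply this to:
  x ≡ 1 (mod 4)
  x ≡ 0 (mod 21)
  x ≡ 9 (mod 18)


Moduli 4, 21, 18 are not pairwise coprime, so CRT works modulo lcm(m_i) when all pairwise compatibility conditions hold.
Pairwise compatibility: gcd(m_i, m_j) must divide a_i - a_j for every pair.
Merge one congruence at a time:
  Start: x ≡ 1 (mod 4).
  Combine with x ≡ 0 (mod 21): gcd(4, 21) = 1; 0 - 1 = -1, which IS divisible by 1, so compatible.
    Write x = 1 + 4·t and substitute into x ≡ 0 (mod 21): 4·t ≡ 0 − 1 = -1 (mod 21).
    Reduce coefficients mod 21: 4·t ≡ 20 (mod 21).
    The inverse of 4 mod 21 is 16 (since 4·16 = 64 = 3·21 + 1), so t ≡ 16·20 = 320 ≡ 5 (mod 21).
    Then x = 1 + 4·5 = 21, valid modulo lcm(4, 21) = 84: x ≡ 21 (mod 84).
  Combine with x ≡ 9 (mod 18): gcd(84, 18) = 6; 9 - 21 = -12, which IS divisible by 6, so compatible.
    Write x = 21 + 84·t and substitute into x ≡ 9 (mod 18): 84·t ≡ 9 − 21 = -12 (mod 18).
    Divide the congruence (and modulus) by g = 6: 14·t ≡ -2 (mod 3).
    Reduce coefficients mod 3: 2·t ≡ 1 (mod 3).
    The inverse of 2 mod 3 is 2 (since 2·2 = 4 = 1·3 + 1), so t ≡ 2·1 = 2 ≡ 2 (mod 3).
    Then x = 21 + 84·2 = 189, valid modulo lcm(84, 18) = 252: x ≡ 189 (mod 252).
Verify: 189 mod 4 = 1, 189 mod 21 = 0, 189 mod 18 = 9.

x ≡ 189 (mod 252).


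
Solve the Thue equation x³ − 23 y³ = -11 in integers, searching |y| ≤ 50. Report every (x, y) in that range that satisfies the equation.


The equation is x³ - 23y³ = -11. For fixed y, x³ = 23·y³ − 11, so a solution requires the RHS to be a perfect cube.
Strategy: iterate y from -50 to 50, compute RHS = 23·y³ − 11, and check whether it is a (positive or negative) perfect cube.
Check small values of y:
  y = 0: RHS = -11 is not a perfect cube.
  y = 1: RHS = 12 is not a perfect cube.
  y = -1: RHS = -34 is not a perfect cube.
  y = 2: RHS = 173 is not a perfect cube.
  y = -2: RHS = -195 is not a perfect cube.
  y = 3: RHS = 610 is not a perfect cube.
  y = -3: RHS = -632 is not a perfect cube.
Continuing the search up to |y| = 50 finds no solutions either.
No (x, y) in the scanned range satisfies the equation.

No integer solutions with |y| ≤ 50.


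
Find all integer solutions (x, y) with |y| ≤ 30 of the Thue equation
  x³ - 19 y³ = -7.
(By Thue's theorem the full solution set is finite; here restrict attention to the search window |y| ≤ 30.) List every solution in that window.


The equation is x³ - 19y³ = -7. For fixed y, x³ = 19·y³ − 7, so a solution requires the RHS to be a perfect cube.
Strategy: iterate y from -30 to 30, compute RHS = 19·y³ − 7, and check whether it is a (positive or negative) perfect cube.
Check small values of y:
  y = 0: RHS = -7 is not a perfect cube.
  y = 1: RHS = 12 is not a perfect cube.
  y = -1: RHS = -26 is not a perfect cube.
  y = 2: RHS = 145 is not a perfect cube.
  y = -2: RHS = -159 is not a perfect cube.
  y = 3: RHS = 506 is not a perfect cube.
  y = -3: RHS = -520 is not a perfect cube.
Continuing the search up to |y| = 30 finds no solutions either.
No (x, y) in the scanned range satisfies the equation.

No integer solutions with |y| ≤ 30.


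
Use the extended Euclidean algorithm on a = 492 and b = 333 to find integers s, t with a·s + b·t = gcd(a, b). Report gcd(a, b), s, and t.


Euclidean algorithm on (492, 333) — divide until remainder is 0:
  492 = 1 · 333 + 159
  333 = 2 · 159 + 15
  159 = 10 · 15 + 9
  15 = 1 · 9 + 6
  9 = 1 · 6 + 3
  6 = 2 · 3 + 0
gcd(492, 333) = 3.
Track Bezout coefficients alongside the remainders: start with r₀ = 492 = a·1 + b·0 (s = 1, t = 0) and r₁ = 333 = a·0 + b·1 (s = 0, t = 1); each new remainder r_{k+1} = r_{k-1} − q_k·r_k inherits s_{k+1} = s_{k-1} − q_k·s_k, t_{k+1} = t_{k-1} − q_k·t_k, so r_k = a·s_k + b·t_k at every step:
  q = 1: r = 159, s = 1 − 1·0 = 1, t = 0 − 1·1 = -1  (check: 492·1 + 333·(-1) = 159)
  q = 2: r = 15, s = 0 − 2·1 = -2, t = 1 − 2·(-1) = 3  (check: 492·(-2) + 333·3 = 15)
  q = 10: r = 9, s = 1 − 10·(-2) = 21, t = -1 − 10·3 = -31  (check: 492·21 + 333·(-31) = 9)
  q = 1: r = 6, s = -2 − 1·21 = -23, t = 3 − 1·(-31) = 34  (check: 492·(-23) + 333·34 = 6)
  q = 1: r = 3, s = 21 − 1·(-23) = 44, t = -31 − 1·34 = -65  (check: 492·44 + 333·(-65) = 3)
The row with r = 3 (the gcd) gives the Bezout coefficients s = 44, t = -65.
Result: 492 · (44) + 333 · (-65) = 3.

gcd(492, 333) = 3; s = 44, t = -65 (check: 492·44 + 333·(-65) = 3).


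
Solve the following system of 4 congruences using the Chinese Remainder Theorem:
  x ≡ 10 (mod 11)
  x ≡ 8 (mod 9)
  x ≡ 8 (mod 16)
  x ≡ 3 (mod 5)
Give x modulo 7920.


Product of moduli M = 11 · 9 · 16 · 5 = 7920.
Merge one congruence at a time:
  Start: x ≡ 10 (mod 11).
  Combine with x ≡ 8 (mod 9); new modulus lcm = 99.
    Write x = 10 + 11·t and substitute into x ≡ 8 (mod 9): 11·t ≡ 8 − 10 = -2 (mod 9).
    Reduce coefficients mod 9: 2·t ≡ 7 (mod 9).
    The inverse of 2 mod 9 is 5 (since 2·5 = 10 = 1·9 + 1), so t ≡ 5·7 = 35 ≡ 8 (mod 9).
    Then x = 10 + 11·8 = 98, valid modulo lcm(11, 9) = 99: x ≡ 98 (mod 99).
  Combine with x ≡ 8 (mod 16); new modulus lcm = 1584.
    Write x = 98 + 99·t and substitute into x ≡ 8 (mod 16): 99·t ≡ 8 − 98 = -90 (mod 16).
    Reduce coefficients mod 16: 3·t ≡ 6 (mod 16).
    The inverse of 3 mod 16 is 11 (since 3·11 = 33 = 2·16 + 1), so t ≡ 11·6 = 66 ≡ 2 (mod 16).
    Then x = 98 + 99·2 = 296, valid modulo lcm(99, 16) = 1584: x ≡ 296 (mod 1584).
  Combine with x ≡ 3 (mod 5); new modulus lcm = 7920.
    Write x = 296 + 1584·t and substitute into x ≡ 3 (mod 5): 1584·t ≡ 3 − 296 = -293 (mod 5).
    Reduce coefficients mod 5: 4·t ≡ 2 (mod 5).
    The inverse of 4 mod 5 is 4 (since 4·4 = 16 = 3·5 + 1), so t ≡ 4·2 = 8 ≡ 3 (mod 5).
    Then x = 296 + 1584·3 = 5048, valid modulo lcm(1584, 5) = 7920: x ≡ 5048 (mod 7920).
Verify against each original: 5048 mod 11 = 10, 5048 mod 9 = 8, 5048 mod 16 = 8, 5048 mod 5 = 3.

x ≡ 5048 (mod 7920).


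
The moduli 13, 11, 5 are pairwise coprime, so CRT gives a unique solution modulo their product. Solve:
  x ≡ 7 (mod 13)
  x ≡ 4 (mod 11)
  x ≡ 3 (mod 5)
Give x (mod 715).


Moduli 13, 11, 5 are pairwise coprime; by CRT there is a unique solution modulo M = 13 · 11 · 5 = 715.
Solve pairwise, accumulating the modulus:
  Start with x ≡ 7 (mod 13).
  Combine with x ≡ 4 (mod 11): since gcd(13, 11) = 1, we get a unique residue mod 143.
    Write x = 7 + 13·t and substitute into x ≡ 4 (mod 11): 13·t ≡ 4 − 7 = -3 (mod 11).
    Reduce coefficients mod 11: 2·t ≡ 8 (mod 11).
    The inverse of 2 mod 11 is 6 (since 2·6 = 12 = 1·11 + 1), so t ≡ 6·8 = 48 ≡ 4 (mod 11).
    Then x = 7 + 13·4 = 59, valid modulo lcm(13, 11) = 143: x ≡ 59 (mod 143).
  Combine with x ≡ 3 (mod 5): since gcd(143, 5) = 1, we get a unique residue mod 715.
    Write x = 59 + 143·t and substitute into x ≡ 3 (mod 5): 143·t ≡ 3 − 59 = -56 (mod 5).
    Reduce coefficients mod 5: 3·t ≡ 4 (mod 5).
    The inverse of 3 mod 5 is 2 (since 3·2 = 6 = 1·5 + 1), so t ≡ 2·4 = 8 ≡ 3 (mod 5).
    Then x = 59 + 143·3 = 488, valid modulo lcm(143, 5) = 715: x ≡ 488 (mod 715).
Verify: 488 mod 13 = 7 ✓, 488 mod 11 = 4 ✓, 488 mod 5 = 3 ✓.

x ≡ 488 (mod 715).


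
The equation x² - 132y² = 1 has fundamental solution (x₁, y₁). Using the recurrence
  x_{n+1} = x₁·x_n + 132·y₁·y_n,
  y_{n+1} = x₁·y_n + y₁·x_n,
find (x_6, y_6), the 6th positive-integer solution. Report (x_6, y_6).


Step 1: Find the fundamental solution (x₁, y₁) of x² - 132y² = 1.
  Expand √132 as a continued fraction. a₀ = ⌊√132⌋ = 11; iterate m_{k+1} = d_k·a_k − m_k, d_{k+1} = (132 − m_{k+1}²)/d_k, a_{k+1} = ⌊(a₀ + m_{k+1})/d_{k+1}⌋ (starting m₀ = 0, d₀ = 1), with convergents p_k = a_k·p_{k-1} + p_{k-2}, q_k = a_k·q_{k-1} + q_{k-2} (p₋₁ = 1, q₋₁ = 0):
  k = 0: a₀ = 11; p₀/q₀ = 11/1; p₀² − 132·q₀² = 121 − 132 = -11.
  k = 1: m = 11, d = 11, a = ⌊(11 + 11)/11⌋ = 2; p/q = (2·11 + 1)/(2·1 + 0) = 23/2; p² − 132·q² = 529 − 528 = 1.
  The first convergent with p² − 132·q² = 1 gives the fundamental solution (x₁, y₁) = (23, 2).
Step 2: Apply the recurrence (x_{n+1}, y_{n+1}) = (x₁x_n + 132y₁y_n, x₁y_n + y₁x_n) repeatedly.
  From (x_1, y_1) = (23, 2): x_2 = 23·23 + 132·2·2 = 1057; y_2 = 23·2 + 2·23 = 92.
  From (x_2, y_2) = (1057, 92): x_3 = 23·1057 + 132·2·92 = 48599; y_3 = 23·92 + 2·1057 = 4230.
  From (x_3, y_3) = (48599, 4230): x_4 = 23·48599 + 132·2·4230 = 2234497; y_4 = 23·4230 + 2·48599 = 194488.
  From (x_4, y_4) = (2234497, 194488): x_5 = 23·2234497 + 132·2·194488 = 102738263; y_5 = 23·194488 + 2·2234497 = 8942218.
  From (x_5, y_5) = (102738263, 8942218): x_6 = 23·102738263 + 132·2·8942218 = 4723725601; y_6 = 23·8942218 + 2·102738263 = 411147540.
Step 3: Verify x_6² - 132·y_6² = 22313583553542811201 - 22313583553542811200 = 1 (should be 1). ✓

(x_1, y_1) = (23, 2); (x_6, y_6) = (4723725601, 411147540).


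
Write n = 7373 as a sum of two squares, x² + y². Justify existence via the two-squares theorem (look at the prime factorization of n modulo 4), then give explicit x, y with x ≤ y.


Step 1: Factor n = 7373 = 73 · 101.
Step 2: Check the mod-4 condition on each prime factor: 73 ≡ 1 (mod 4), exponent 1; 101 ≡ 1 (mod 4), exponent 1.
All primes ≡ 3 (mod 4) appear to even exponent (or don't appear), so by the two-squares theorem n IS expressible as a sum of two squares.
Step 3: Build a representation. Here n = 73 · 101 is a product of primes ≡ 1 (mod 4). Each prime p ≡ 1 (mod 4) is itself a sum of two squares; find a² by testing p − a² for a perfect square:
  73: 73 − 1² = 72, 73 − 2² = 69, 73 − 3² = 64 = 8² ⇒ 73 = 3² + 8².
  101: 101 − 1² = 100 = 10² ⇒ 101 = 1² + 10².
  Combine using the Brahmagupta–Fibonacci identity (a² + b²)(c² + d²) = (ac − bd)² + (ad + bc)² = (ac + bd)² + (ad − bc)²:
  73 · 101 = 7373: from (3² + 8²)(1² + 10²), take (3·1 − 8·10, 3·10 + 8·1) = (3 − 80, 30 + 8) = (-77, 38); dropping signs (only squares matter) gives (77, 38); check 77² + 38² = 5929 + 1444 = 7373 ✓.
Step 4: Order so x ≤ y and verify: 38² + 77² = 1444 + 5929 = 7373 = n. ✓

n = 7373 = 38² + 77² (one valid representation with x ≤ y).


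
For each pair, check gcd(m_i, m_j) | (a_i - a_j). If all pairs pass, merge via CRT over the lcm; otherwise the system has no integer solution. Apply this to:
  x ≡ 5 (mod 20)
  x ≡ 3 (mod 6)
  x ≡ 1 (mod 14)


Moduli 20, 6, 14 are not pairwise coprime, so CRT works modulo lcm(m_i) when all pairwise compatibility conditions hold.
Pairwise compatibility: gcd(m_i, m_j) must divide a_i - a_j for every pair.
Merge one congruence at a time:
  Start: x ≡ 5 (mod 20).
  Combine with x ≡ 3 (mod 6): gcd(20, 6) = 2; 3 - 5 = -2, which IS divisible by 2, so compatible.
    Write x = 5 + 20·t and substitute into x ≡ 3 (mod 6): 20·t ≡ 3 − 5 = -2 (mod 6).
    Divide the congruence (and modulus) by g = 2: 10·t ≡ -1 (mod 3).
    Reduce coefficients mod 3: 1·t ≡ 2 (mod 3).
    So t ≡ 2 (mod 3).
    Then x = 5 + 20·2 = 45, valid modulo lcm(20, 6) = 60: x ≡ 45 (mod 60).
  Combine with x ≡ 1 (mod 14): gcd(60, 14) = 2; 1 - 45 = -44, which IS divisible by 2, so compatible.
    Write x = 45 + 60·t and substitute into x ≡ 1 (mod 14): 60·t ≡ 1 − 45 = -44 (mod 14).
    Divide the congruence (and modulus) by g = 2: 30·t ≡ -22 (mod 7).
    Reduce coefficients mod 7: 2·t ≡ 6 (mod 7).
    The inverse of 2 mod 7 is 4 (since 2·4 = 8 = 1·7 + 1), so t ≡ 4·6 = 24 ≡ 3 (mod 7).
    Then x = 45 + 60·3 = 225, valid modulo lcm(60, 14) = 420: x ≡ 225 (mod 420).
Verify: 225 mod 20 = 5, 225 mod 6 = 3, 225 mod 14 = 1.

x ≡ 225 (mod 420).
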